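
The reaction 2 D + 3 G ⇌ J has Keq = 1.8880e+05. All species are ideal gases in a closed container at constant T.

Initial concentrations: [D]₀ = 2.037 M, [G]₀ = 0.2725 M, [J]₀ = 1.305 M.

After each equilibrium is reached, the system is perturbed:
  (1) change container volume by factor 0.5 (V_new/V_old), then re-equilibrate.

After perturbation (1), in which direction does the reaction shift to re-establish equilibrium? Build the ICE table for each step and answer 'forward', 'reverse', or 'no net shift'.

Direction: forward

Q₀ = 15.54 vs Keq = 1.8880e+05 ⇒ Q<K, forward
Step 1:
                    D           G           J
  I             2.037      0.2725       1.305
  C           -0.1731     -0.2597     0.08655
  E             1.864     0.01285       1.392
  solve Keq expr → x = 0.08655; check Q = 1.8880e+05
Then change container volume by factor 0.5 (V_new/V_old).
Step 2:
                    D           G           J
  I             3.728      0.0257       2.783
  C          -0.01032    -0.01548    0.005158
  E             3.717     0.01022       2.788
  solve Keq expr → x = 0.005158; check Q = 1.8880e+05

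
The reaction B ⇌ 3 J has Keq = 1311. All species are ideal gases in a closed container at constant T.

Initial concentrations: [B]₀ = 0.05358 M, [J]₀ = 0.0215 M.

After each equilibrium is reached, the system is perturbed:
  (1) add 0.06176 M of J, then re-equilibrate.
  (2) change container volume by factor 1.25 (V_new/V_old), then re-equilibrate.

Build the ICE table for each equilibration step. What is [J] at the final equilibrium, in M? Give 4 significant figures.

[J]_eq = 0.1952 M

Q₀ = 1.8549e-04 vs Keq = 1311 ⇒ Q<K, forward
Step 1:
                  B         J
  init      0.05358    0.0215
  Δ        -0.05358    0.1607
  eq      4.6156e-06    0.1822
  solve Keq expr → x = 0.05358; check Q = 1311
Then add 0.06176 M of J.
Step 2:
                  B         J
  init    4.6156e-06     0.244
  Δ       6.4605e-06 -1.9382e-05
  eq      1.1076e-05     0.244
  solve Keq expr → x = -6.4605e-06; check Q = 1311
Then change container volume by factor 1.25 (V_new/V_old).
Step 3:
                  B         J
  init    8.8609e-06    0.1952
  Δ       -3.1891e-06 9.5673e-06
  eq      5.6718e-06    0.1952
  solve Keq expr → x = 3.1891e-06; check Q = 1311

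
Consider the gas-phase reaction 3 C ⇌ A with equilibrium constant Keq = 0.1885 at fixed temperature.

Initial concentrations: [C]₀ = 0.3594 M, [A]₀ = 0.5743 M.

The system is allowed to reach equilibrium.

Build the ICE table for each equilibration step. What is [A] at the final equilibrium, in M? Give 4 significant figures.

Q₀ = 12.37 vs Keq = 0.1885 ⇒ Q>K, reverse
Step 1:
                  C         A
  I          0.3594    0.5743
  C          0.8126   -0.2709
  E           1.172    0.3034
  solve Keq expr → x = -0.2709; check Q = 0.1885

[A]_eq = 0.3034 M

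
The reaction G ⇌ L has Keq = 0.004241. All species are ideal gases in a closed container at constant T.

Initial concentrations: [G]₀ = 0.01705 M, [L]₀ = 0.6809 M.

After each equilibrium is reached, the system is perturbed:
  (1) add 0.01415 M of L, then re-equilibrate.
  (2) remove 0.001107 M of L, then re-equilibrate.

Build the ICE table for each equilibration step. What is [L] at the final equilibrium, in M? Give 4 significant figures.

Q₀ = 39.94 vs Keq = 0.004241 ⇒ Q>K, reverse
Step 1:
                    G           L
  Initial     0.01705      0.6809
  Change        0.678      -0.678
  Equil         0.695    0.002948
  solve Keq expr → x = -0.678; check Q = 0.004241
Then add 0.01415 M of L.
Step 2:
                    G           L
  Initial       0.695      0.0171
  Change      0.01409    -0.01409
  Equil        0.7091    0.003007
  solve Keq expr → x = -0.01409; check Q = 0.004241
Then remove 0.001107 M of L.
Step 3:
                    G           L
  Initial      0.7091      0.0019
  Change    -0.001102    0.001102
  Equil         0.708    0.003003
  solve Keq expr → x = 0.001102; check Q = 0.004241

[L]_eq = 0.003003 M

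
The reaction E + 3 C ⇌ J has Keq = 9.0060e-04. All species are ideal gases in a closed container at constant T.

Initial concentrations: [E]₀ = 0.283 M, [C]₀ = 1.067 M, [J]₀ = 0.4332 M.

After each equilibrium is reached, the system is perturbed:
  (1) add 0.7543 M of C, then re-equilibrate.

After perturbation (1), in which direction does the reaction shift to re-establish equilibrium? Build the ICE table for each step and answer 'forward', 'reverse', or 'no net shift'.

Q₀ = 1.26 vs Keq = 9.0060e-04 ⇒ Q>K, reverse
Step 1:
                   E          C          J
  I            0.283      1.067     0.4332
  C            0.425      1.275     -0.425
  E            0.708      2.342   0.008191
  solve Keq expr → x = -0.425; check Q = 9.0060e-04
Then add 0.7543 M of C.
Step 2:
                   E          C          J
  I            0.708      3.096   0.008191
  C        -0.009938   -0.02981   0.009938
  E           0.6981      3.067    0.01813
  solve Keq expr → x = 0.009938; check Q = 9.0060e-04

Direction: forward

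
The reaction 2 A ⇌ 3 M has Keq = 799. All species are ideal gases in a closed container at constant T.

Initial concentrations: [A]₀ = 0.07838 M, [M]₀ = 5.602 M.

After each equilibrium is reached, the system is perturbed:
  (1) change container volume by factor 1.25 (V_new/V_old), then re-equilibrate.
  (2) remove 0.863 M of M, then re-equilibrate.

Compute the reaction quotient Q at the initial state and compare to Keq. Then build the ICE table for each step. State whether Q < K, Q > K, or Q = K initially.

Q₀ = 2.8617e+04 vs Keq = 799 ⇒ Q>K, reverse
Step 1:
                  A         M
  Initial   0.07838     5.602
  Change     0.3299   -0.4949
  Equil      0.4083     5.107
  solve Keq expr → x = -0.165; check Q = 799
Then change container volume by factor 1.25 (V_new/V_old).
Step 2:
                  A         M
  Initial    0.3266     4.086
  Change   -0.02969   0.04454
  Equil       0.297      4.13
  solve Keq expr → x = 0.01485; check Q = 799
Then remove 0.863 M of M.
Step 3:
                  A         M
  Initial     0.297     3.267
  Change   -0.07687    0.1153
  Equil      0.2201     3.383
  solve Keq expr → x = 0.03843; check Q = 799

Q₀ = 2.8617e+04; Q > K (proceeds reverse)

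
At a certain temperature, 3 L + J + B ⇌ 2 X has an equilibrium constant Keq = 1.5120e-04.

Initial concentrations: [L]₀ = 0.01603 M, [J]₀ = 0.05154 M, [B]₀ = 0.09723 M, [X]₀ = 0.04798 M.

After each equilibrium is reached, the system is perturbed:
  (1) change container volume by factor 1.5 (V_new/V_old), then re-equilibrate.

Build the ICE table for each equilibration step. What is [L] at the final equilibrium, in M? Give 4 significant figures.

[L]_eq = 0.05865 M

Q₀ = 1.1153e+05 vs Keq = 1.5120e-04 ⇒ Q>K, reverse
Step 1:
                    L           J           B           X
  init        0.01603     0.05154     0.09723     0.04798
  Δ           0.07192     0.02397     0.02397    -0.04795
  eq          0.08795     0.07551      0.1212  3.0686e-05
  solve Keq expr → x = -0.02397; check Q = 1.5120e-04
Then change container volume by factor 1.5 (V_new/V_old).
Step 2:
                    L           J           B           X
  init        0.05864     0.05034      0.0808  2.0457e-05
  Δ        1.3975e-05  4.6584e-06  4.6584e-06 -9.3168e-06
  eq          0.05865     0.05035     0.08081  1.1140e-05
  solve Keq expr → x = -4.6584e-06; check Q = 1.5120e-04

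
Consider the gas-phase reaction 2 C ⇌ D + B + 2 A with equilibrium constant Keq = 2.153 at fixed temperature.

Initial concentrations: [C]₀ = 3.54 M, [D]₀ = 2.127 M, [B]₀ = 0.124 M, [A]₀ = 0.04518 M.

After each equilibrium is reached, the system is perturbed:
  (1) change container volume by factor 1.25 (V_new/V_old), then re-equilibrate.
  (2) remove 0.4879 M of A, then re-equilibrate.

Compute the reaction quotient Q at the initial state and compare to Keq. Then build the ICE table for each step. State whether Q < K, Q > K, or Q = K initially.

Q₀ = 4.2961e-05; Q < K (proceeds forward)

Q₀ = 4.2961e-05 vs Keq = 2.153 ⇒ Q<K, forward
Step 1:
                   C          D          B          A
  init          3.54      2.127      0.124    0.04518
  Δ           -1.634     0.8172     0.8172      1.634
  eq           1.906      2.944     0.9412       1.68
  solve Keq expr → x = 0.8172; check Q = 2.153
Then change container volume by factor 1.25 (V_new/V_old).
Step 2:
                   C          D          B          A
  init         1.524      2.355      0.753      1.344
  Δ          -0.1226     0.0613     0.0613     0.1226
  eq           1.402      2.417     0.8143      1.466
  solve Keq expr → x = 0.0613; check Q = 2.153
Then remove 0.4879 M of A.
Step 3:
                   C          D          B          A
  init         1.402      2.417     0.8143     0.9784
  Δ          -0.1934     0.0967     0.0967     0.1934
  eq           1.208      2.513      0.911      1.172
  solve Keq expr → x = 0.0967; check Q = 2.153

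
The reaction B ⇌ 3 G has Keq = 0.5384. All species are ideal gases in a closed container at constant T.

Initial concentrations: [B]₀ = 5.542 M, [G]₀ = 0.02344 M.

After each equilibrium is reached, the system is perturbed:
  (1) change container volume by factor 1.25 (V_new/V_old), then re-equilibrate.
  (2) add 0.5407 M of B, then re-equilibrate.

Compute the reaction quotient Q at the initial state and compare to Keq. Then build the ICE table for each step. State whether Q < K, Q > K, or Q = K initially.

Q₀ = 2.3238e-06 vs Keq = 0.5384 ⇒ Q<K, forward
Step 1:
                   B          G
  Initial      5.542    0.02344
  Change     -0.4585      1.375
  Equil        5.084      1.399
  solve Keq expr → x = 0.4585; check Q = 0.5384
Then change container volume by factor 1.25 (V_new/V_old).
Step 2:
                   B          G
  Initial      4.067      1.119
  Change    -0.05777     0.1733
  Equil        4.009      1.292
  solve Keq expr → x = 0.05777; check Q = 0.5384
Then add 0.5407 M of B.
Step 3:
                   B          G
  Initial       4.55      1.292
  Change    -0.01796    0.05389
  Equil        4.532      1.346
  solve Keq expr → x = 0.01796; check Q = 0.5384

Q₀ = 2.3238e-06; Q < K (proceeds forward)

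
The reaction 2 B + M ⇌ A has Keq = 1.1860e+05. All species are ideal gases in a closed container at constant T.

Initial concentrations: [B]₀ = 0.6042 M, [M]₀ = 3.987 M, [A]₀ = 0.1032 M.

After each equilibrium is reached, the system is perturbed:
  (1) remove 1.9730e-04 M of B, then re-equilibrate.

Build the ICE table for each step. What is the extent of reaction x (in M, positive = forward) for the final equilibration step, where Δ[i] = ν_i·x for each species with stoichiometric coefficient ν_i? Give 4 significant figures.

x = -9.8585e-05 M

Q₀ = 0.0709 vs Keq = 1.1860e+05 ⇒ Q<K, forward
Step 1:
                    B           M           A
  init         0.6042       3.987      0.1032
  Δ           -0.6032     -0.3016      0.3016
  eq       9.6238e-04       3.685      0.4048
  solve Keq expr → x = 0.3016; check Q = 1.1860e+05
Then remove 1.9730e-04 M of B.
Step 2:
                    B           M           A
  init     7.6508e-04       3.685      0.4048
  Δ        1.9717e-04  9.8585e-05 -9.8585e-05
  eq       9.6225e-04       3.685      0.4047
  solve Keq expr → x = -9.8585e-05; check Q = 1.1860e+05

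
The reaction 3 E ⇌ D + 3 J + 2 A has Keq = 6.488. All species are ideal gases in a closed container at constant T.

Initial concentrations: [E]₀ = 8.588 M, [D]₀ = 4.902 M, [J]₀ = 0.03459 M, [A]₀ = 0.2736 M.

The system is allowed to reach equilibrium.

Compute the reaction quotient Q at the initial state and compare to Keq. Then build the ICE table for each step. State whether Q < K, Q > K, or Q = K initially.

Q₀ = 2.3976e-08; Q < K (proceeds forward)

Q₀ = 2.3976e-08 vs Keq = 6.488 ⇒ Q<K, forward
Step 1:
                    E           D           J           A
  I             8.588       4.902     0.03459      0.2736
  C            -3.132       1.044       3.132       2.088
  E             5.456       5.946       3.167       2.362
  solve Keq expr → x = 1.044; check Q = 6.488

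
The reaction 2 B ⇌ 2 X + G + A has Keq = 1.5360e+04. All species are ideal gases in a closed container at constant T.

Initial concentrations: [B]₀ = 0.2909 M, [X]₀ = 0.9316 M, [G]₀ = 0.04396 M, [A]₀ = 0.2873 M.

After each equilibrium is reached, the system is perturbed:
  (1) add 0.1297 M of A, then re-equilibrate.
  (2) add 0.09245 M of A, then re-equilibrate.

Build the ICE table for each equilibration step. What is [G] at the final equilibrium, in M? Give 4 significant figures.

Q₀ = 0.1295 vs Keq = 1.5360e+04 ⇒ Q<K, forward
Step 1:
                   B          X          G          A
  I           0.2909     0.9316    0.04396     0.2873
  C          -0.2881     0.2881      0.144      0.144
  E         0.002803       1.22      0.188     0.4313
  solve Keq expr → x = 0.144; check Q = 1.5360e+04
Then add 0.1297 M of A.
Step 2:
                   B          X          G          A
  I         0.002803       1.22      0.188      0.561
  C       3.9046e-04 -3.9046e-04 -1.9523e-04 -1.9523e-04
  E         0.003193      1.219     0.1878     0.5609
  solve Keq expr → x = -1.9523e-04; check Q = 1.5360e+04
Then add 0.09245 M of A.
Step 3:
                   B          X          G          A
  I         0.003193      1.219     0.1878     0.6533
  C       2.5094e-04 -2.5094e-04 -1.2547e-04 -1.2547e-04
  E         0.003444      1.219     0.1877     0.6532
  solve Keq expr → x = -1.2547e-04; check Q = 1.5360e+04

[G]_eq = 0.1877 M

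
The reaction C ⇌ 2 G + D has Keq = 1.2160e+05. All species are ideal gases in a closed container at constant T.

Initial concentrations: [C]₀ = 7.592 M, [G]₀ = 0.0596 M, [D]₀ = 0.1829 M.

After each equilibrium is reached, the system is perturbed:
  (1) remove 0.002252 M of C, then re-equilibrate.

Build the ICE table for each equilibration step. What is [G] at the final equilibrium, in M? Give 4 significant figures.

Q₀ = 8.5576e-05 vs Keq = 1.2160e+05 ⇒ Q<K, forward
Step 1:
                   C          G          D
  Initial      7.592     0.0596     0.1829
  Change      -7.577      15.15      7.577
  Equil      0.01477      15.21       7.76
  solve Keq expr → x = 7.577; check Q = 1.2160e+05
Then remove 0.002252 M of C.
Step 2:
                   C          G          D
  Initial    0.01252      15.21       7.76
  Change    0.002239  -0.004478  -0.002239
  Equil      0.01476      15.21      7.758
  solve Keq expr → x = -0.002239; check Q = 1.2160e+05

[G]_eq = 15.21 M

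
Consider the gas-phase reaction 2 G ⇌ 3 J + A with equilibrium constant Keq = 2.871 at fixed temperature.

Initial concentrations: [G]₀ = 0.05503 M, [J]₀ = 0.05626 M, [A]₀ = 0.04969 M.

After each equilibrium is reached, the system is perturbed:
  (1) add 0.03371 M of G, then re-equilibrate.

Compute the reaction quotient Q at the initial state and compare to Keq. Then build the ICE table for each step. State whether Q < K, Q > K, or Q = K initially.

Q₀ = 0.002922 vs Keq = 2.871 ⇒ Q<K, forward
Step 1:
                   G          J          A
  init       0.05503    0.05626    0.04969
  Δ         -0.04771    0.07157    0.02386
  eq        0.007315     0.1278    0.07355
  solve Keq expr → x = 0.02386; check Q = 2.871
Then add 0.03371 M of G.
Step 2:
                   G          J          A
  init       0.04103     0.1278    0.07355
  Δ         -0.02867    0.04301    0.01434
  eq         0.01235     0.1708    0.08788
  solve Keq expr → x = 0.01434; check Q = 2.871

Q₀ = 0.002922; Q < K (proceeds forward)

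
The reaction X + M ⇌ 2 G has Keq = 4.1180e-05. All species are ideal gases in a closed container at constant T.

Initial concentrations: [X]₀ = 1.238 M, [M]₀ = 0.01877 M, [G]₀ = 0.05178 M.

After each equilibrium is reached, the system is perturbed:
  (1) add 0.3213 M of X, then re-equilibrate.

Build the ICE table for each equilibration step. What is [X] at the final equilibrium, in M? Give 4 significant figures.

[X]_eq = 1.584 M

Q₀ = 0.1154 vs Keq = 4.1180e-05 ⇒ Q>K, reverse
Step 1:
                   X          M          G
  Initial      1.238    0.01877    0.05178
  Change     0.02513    0.02513   -0.05027
  Equil        1.263     0.0439   0.001511
  solve Keq expr → x = -0.02513; check Q = 4.1180e-05
Then add 0.3213 M of X.
Step 2:
                   X          M          G
  Initial      1.584     0.0439   0.001511
  Change  -8.9771e-05 -8.9771e-05 1.7954e-04
  Equil        1.584    0.04381   0.001691
  solve Keq expr → x = 8.9771e-05; check Q = 4.1180e-05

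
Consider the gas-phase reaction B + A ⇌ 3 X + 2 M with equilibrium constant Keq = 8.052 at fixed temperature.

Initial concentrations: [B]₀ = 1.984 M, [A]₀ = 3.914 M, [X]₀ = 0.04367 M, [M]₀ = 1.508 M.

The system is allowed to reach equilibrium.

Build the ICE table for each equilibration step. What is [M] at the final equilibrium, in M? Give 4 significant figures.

Q₀ = 2.4389e-05 vs Keq = 8.052 ⇒ Q<K, forward
Step 1:
                  B         A         X         M
  I           1.984     3.914   0.04367     1.508
  C         -0.5709   -0.5709     1.713     1.142
  E           1.413     3.343     1.756      2.65
  solve Keq expr → x = 0.5709; check Q = 8.052

[M]_eq = 2.65 M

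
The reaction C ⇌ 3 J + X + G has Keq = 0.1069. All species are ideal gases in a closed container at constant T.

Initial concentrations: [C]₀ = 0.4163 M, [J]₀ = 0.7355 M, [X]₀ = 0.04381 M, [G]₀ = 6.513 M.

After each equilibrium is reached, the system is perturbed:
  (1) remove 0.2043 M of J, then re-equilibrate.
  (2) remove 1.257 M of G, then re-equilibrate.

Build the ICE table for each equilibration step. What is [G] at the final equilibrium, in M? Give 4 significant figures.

[G]_eq = 5.262 M

Q₀ = 0.2727 vs Keq = 0.1069 ⇒ Q>K, reverse
Step 1:
                   C          J          X          G
  Initial     0.4163     0.7355    0.04381      6.513
  Change     0.02037   -0.06111   -0.02037   -0.02037
  Equil       0.4367     0.6744    0.02344      6.493
  solve Keq expr → x = -0.02037; check Q = 0.1069
Then remove 0.2043 M of J.
Step 2:
                   C          J          X          G
  Initial     0.4367     0.4701    0.02344      6.493
  Change    -0.02131    0.06394    0.02131    0.02131
  Equil       0.4154      0.534    0.04476      6.514
  solve Keq expr → x = 0.02131; check Q = 0.1069
Then remove 1.257 M of G.
Step 3:
                   C          J          X          G
  Initial     0.4154      0.534    0.04476      5.257
  Change   -0.005316    0.01595   0.005316   0.005316
  Equil         0.41       0.55    0.05007      5.262
  solve Keq expr → x = 0.005316; check Q = 0.1069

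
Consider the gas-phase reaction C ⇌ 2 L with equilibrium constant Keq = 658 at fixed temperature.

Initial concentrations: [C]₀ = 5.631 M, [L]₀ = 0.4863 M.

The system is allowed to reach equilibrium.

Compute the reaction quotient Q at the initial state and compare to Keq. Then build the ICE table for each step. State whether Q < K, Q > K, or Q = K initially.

Q₀ = 0.042; Q < K (proceeds forward)

Q₀ = 0.042 vs Keq = 658 ⇒ Q<K, forward
Step 1:
                  C         L
  init        5.631    0.4863
  Δ          -5.435     10.87
  eq          0.196     11.36
  solve Keq expr → x = 5.435; check Q = 658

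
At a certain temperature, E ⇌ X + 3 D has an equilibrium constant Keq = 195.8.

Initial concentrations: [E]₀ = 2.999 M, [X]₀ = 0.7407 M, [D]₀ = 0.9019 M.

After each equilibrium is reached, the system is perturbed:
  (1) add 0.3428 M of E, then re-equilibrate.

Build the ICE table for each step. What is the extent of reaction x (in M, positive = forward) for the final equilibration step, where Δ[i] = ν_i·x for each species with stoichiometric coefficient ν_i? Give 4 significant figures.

x = 0.07389 M

Q₀ = 0.1812 vs Keq = 195.8 ⇒ Q<K, forward
Step 1:
                  E         X         D
  I           2.999    0.7407    0.9019
  C          -1.434     1.434     4.302
  E           1.565     2.175     5.204
  solve Keq expr → x = 1.434; check Q = 195.8
Then add 0.3428 M of E.
Step 2:
                  E         X         D
  I           1.908     2.175     5.204
  C        -0.07389   0.07389    0.2217
  E           1.834     2.249     5.425
  solve Keq expr → x = 0.07389; check Q = 195.8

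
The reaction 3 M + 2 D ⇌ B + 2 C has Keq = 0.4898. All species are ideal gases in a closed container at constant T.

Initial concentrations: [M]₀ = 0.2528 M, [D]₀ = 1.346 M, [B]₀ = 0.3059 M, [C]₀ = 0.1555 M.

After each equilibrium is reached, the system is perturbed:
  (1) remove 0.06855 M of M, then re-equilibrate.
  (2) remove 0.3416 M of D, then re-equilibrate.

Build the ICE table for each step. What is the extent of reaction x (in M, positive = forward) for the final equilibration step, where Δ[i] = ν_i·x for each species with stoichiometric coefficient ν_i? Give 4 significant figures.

x = -0.007329 M

Q₀ = 0.2527 vs Keq = 0.4898 ⇒ Q<K, forward
Step 1:
                   M          D          B          C
  I           0.2528      1.346     0.3059     0.1555
  C         -0.02908   -0.01939   0.009693    0.01939
  E           0.2237      1.327     0.3156     0.1749
  solve Keq expr → x = 0.009693; check Q = 0.4898
Then remove 0.06855 M of M.
Step 2:
                   M          D          B          C
  I           0.1552      1.327     0.3156     0.1749
  C          0.03984    0.02656   -0.01328   -0.02656
  E            0.195      1.353     0.3023     0.1483
  solve Keq expr → x = -0.01328; check Q = 0.4898
Then remove 0.3416 M of D.
Step 3:
                   M          D          B          C
  I            0.195      1.012     0.3023     0.1483
  C          0.02199    0.01466  -0.007329   -0.01466
  E            0.217      1.026      0.295     0.1337
  solve Keq expr → x = -0.007329; check Q = 0.4898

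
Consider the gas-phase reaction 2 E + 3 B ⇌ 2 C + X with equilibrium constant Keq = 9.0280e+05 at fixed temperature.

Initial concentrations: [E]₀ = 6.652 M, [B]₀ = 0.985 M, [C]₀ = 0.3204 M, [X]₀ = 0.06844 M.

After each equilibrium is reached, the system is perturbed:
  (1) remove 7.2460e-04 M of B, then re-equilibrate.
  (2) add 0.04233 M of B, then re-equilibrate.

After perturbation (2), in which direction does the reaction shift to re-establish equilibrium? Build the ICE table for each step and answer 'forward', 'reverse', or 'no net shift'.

Q₀ = 1.6614e-04 vs Keq = 9.0280e+05 ⇒ Q<K, forward
Step 1:
                   E          B          C          X
  init         6.652      0.985     0.3204    0.06844
  Δ          -0.6552    -0.9827     0.6552     0.3276
  eq           5.997   0.002264     0.9756      0.396
  solve Keq expr → x = 0.3276; check Q = 9.0280e+05
Then remove 7.2460e-04 M of B.
Step 2:
                   E          B          C          X
  init         5.997    0.00154     0.9756      0.396
  Δ       4.8218e-04 7.2327e-04 -4.8218e-04 -2.4109e-04
  eq           5.997   0.002263     0.9751     0.3958
  solve Keq expr → x = -2.4109e-04; check Q = 9.0280e+05
Then add 0.04233 M of B.
Step 3:
                   E          B          C          X
  init         5.997    0.04459     0.9751     0.3958
  Δ         -0.02817   -0.04225    0.02817    0.01408
  eq           5.969   0.002341      1.003     0.4099
  solve Keq expr → x = 0.01408; check Q = 9.0280e+05

Direction: forward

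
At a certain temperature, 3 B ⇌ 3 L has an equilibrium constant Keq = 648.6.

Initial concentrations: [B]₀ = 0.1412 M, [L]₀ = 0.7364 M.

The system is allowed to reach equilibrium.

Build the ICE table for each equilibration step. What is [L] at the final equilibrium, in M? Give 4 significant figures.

[L]_eq = 0.7867 M

Q₀ = 141.9 vs Keq = 648.6 ⇒ Q<K, forward
Step 1:
                   B          L
  init        0.1412     0.7364
  Δ         -0.05032    0.05032
  eq         0.09088     0.7867
  solve Keq expr → x = 0.01677; check Q = 648.6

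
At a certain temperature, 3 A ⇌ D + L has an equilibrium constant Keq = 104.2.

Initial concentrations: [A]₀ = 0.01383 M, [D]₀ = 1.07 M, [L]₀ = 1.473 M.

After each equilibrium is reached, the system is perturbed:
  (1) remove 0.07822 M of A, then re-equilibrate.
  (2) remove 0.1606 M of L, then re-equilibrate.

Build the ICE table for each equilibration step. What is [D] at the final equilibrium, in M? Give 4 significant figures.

[D]_eq = 0.9736 M

Q₀ = 5.9583e+05 vs Keq = 104.2 ⇒ Q>K, reverse
Step 1:
                    A           D           L
  I           0.01383        1.07       1.473
  C            0.2235    -0.07449    -0.07449
  E            0.2373      0.9955       1.399
  solve Keq expr → x = -0.07449; check Q = 104.2
Then remove 0.07822 M of A.
Step 2:
                    A           D           L
  I            0.1591      0.9955       1.399
  C           0.07481    -0.02494    -0.02494
  E            0.2339      0.9706       1.374
  solve Keq expr → x = -0.02494; check Q = 104.2
Then remove 0.1606 M of L.
Step 3:
                    A           D           L
  I            0.2339      0.9706       1.213
  C         -0.009076    0.003025    0.003025
  E            0.2248      0.9736       1.216
  solve Keq expr → x = 0.003025; check Q = 104.2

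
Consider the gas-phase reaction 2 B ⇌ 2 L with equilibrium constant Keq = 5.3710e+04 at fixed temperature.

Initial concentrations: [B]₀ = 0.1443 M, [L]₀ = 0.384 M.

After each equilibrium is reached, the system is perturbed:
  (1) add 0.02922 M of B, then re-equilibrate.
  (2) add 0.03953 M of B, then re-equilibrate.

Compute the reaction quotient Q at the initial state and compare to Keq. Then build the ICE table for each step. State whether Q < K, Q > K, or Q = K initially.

Q₀ = 7.082 vs Keq = 5.3710e+04 ⇒ Q<K, forward
Step 1:
                    B           L
  Initial      0.1443       0.384
  Change       -0.142       0.142
  Equil       0.00227       0.526
  solve Keq expr → x = 0.07102; check Q = 5.3710e+04
Then add 0.02922 M of B.
Step 2:
                    B           L
  Initial     0.03149       0.526
  Change     -0.02909     0.02909
  Equil      0.002395      0.5551
  solve Keq expr → x = 0.01455; check Q = 5.3710e+04
Then add 0.03953 M of B.
Step 3:
                    B           L
  Initial     0.04193      0.5551
  Change     -0.03936     0.03936
  Equil      0.002565      0.5945
  solve Keq expr → x = 0.01968; check Q = 5.3710e+04

Q₀ = 7.082; Q < K (proceeds forward)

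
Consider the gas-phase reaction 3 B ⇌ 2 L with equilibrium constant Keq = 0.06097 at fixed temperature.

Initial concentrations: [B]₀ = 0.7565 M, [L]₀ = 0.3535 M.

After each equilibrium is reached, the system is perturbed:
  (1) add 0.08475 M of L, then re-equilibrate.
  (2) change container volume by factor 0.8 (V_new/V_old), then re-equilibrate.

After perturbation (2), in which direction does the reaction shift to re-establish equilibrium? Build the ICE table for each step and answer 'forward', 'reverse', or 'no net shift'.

Q₀ = 0.2886 vs Keq = 0.06097 ⇒ Q>K, reverse
Step 1:
                   B          L
  init        0.7565     0.3535
  Δ           0.1895    -0.1263
  eq           0.946     0.2272
  solve Keq expr → x = -0.06316; check Q = 0.06097
Then add 0.08475 M of L.
Step 2:
                   B          L
  init         0.946     0.3119
  Δ          0.08192   -0.05461
  eq           1.028     0.2573
  solve Keq expr → x = -0.02731; check Q = 0.06097
Then change container volume by factor 0.8 (V_new/V_old).
Step 3:
                   B          L
  init         1.285     0.3217
  Δ         -0.03504    0.02336
  eq            1.25      0.345
  solve Keq expr → x = 0.01168; check Q = 0.06097

Direction: forward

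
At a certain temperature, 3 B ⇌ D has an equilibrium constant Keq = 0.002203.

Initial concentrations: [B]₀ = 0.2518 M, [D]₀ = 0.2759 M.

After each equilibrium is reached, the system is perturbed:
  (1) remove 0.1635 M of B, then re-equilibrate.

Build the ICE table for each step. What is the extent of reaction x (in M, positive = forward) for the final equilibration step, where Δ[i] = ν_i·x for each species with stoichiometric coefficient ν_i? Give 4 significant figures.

Q₀ = 17.28 vs Keq = 0.002203 ⇒ Q>K, reverse
Step 1:
                   B          D
  init        0.2518     0.2759
  Δ           0.8196    -0.2732
  eq           1.071   0.002709
  solve Keq expr → x = -0.2732; check Q = 0.002203
Then remove 0.1635 M of B.
Step 2:
                   B          D
  init        0.9079   0.002709
  Δ         0.003131  -0.001044
  eq           0.911   0.001666
  solve Keq expr → x = -0.001044; check Q = 0.002203

x = -0.001044 M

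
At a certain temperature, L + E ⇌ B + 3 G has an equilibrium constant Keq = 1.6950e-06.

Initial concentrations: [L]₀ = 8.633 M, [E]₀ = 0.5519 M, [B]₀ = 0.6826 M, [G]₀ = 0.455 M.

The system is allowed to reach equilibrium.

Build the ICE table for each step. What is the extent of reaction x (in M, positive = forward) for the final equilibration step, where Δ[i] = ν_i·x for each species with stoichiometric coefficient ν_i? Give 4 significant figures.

x = -0.1428 M

Q₀ = 0.0135 vs Keq = 1.6950e-06 ⇒ Q>K, reverse
Step 1:
                    L           E           B           G
  Initial       8.633      0.5519      0.6826       0.455
  Change       0.1428      0.1428     -0.1428     -0.4283
  Equil         8.776      0.6947      0.5398     0.02675
  solve Keq expr → x = -0.1428; check Q = 1.6950e-06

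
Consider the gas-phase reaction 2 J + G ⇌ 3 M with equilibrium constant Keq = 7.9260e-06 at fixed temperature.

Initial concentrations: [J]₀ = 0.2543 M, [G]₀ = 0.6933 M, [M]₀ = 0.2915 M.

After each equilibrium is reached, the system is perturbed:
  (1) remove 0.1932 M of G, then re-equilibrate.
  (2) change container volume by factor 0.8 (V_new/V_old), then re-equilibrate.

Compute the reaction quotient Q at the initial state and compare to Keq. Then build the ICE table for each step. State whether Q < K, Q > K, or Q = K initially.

Q₀ = 0.5525; Q > K (proceeds reverse)

Q₀ = 0.5525 vs Keq = 7.9260e-06 ⇒ Q>K, reverse
Step 1:
                  J         G         M
  init       0.2543    0.6933    0.2915
  Δ          0.1872   0.09361   -0.2808
  eq         0.4415    0.7869   0.01067
  solve Keq expr → x = -0.09361; check Q = 7.9260e-06
Then remove 0.1932 M of G.
Step 2:
                  J         G         M
  init       0.4415    0.5937   0.01067
  Δ       6.3047e-04 3.1523e-04 -9.4570e-04
  eq         0.4421     0.594  0.009727
  solve Keq expr → x = -3.1523e-04; check Q = 7.9260e-06
Then change container volume by factor 0.8 (V_new/V_old).
Step 3:
                  J         G         M
  init       0.5527    0.7425   0.01216
  Δ               0         0         0
  eq         0.5527    0.7425   0.01216
  solve Keq expr → x = 0; check Q = 7.9260e-06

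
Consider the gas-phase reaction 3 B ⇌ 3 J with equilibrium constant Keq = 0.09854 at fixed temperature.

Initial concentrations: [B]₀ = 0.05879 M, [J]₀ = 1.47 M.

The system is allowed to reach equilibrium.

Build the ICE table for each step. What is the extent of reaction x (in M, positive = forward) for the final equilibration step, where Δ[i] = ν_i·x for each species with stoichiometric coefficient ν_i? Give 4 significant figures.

x = -0.329 M

Q₀ = 1.5633e+04 vs Keq = 0.09854 ⇒ Q>K, reverse
Step 1:
                    B           J
  init        0.05879        1.47
  Δ             0.987      -0.987
  eq            1.046       0.483
  solve Keq expr → x = -0.329; check Q = 0.09854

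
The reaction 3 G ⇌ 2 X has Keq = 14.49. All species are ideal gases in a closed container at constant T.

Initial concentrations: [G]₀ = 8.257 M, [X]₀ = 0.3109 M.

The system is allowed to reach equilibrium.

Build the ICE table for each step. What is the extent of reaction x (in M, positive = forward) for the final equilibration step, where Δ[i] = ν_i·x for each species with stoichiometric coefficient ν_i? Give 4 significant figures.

x = 2.352 M

Q₀ = 1.7170e-04 vs Keq = 14.49 ⇒ Q<K, forward
Step 1:
                  G         X
  init        8.257    0.3109
  Δ          -7.055     4.704
  eq          1.202     5.014
  solve Keq expr → x = 2.352; check Q = 14.49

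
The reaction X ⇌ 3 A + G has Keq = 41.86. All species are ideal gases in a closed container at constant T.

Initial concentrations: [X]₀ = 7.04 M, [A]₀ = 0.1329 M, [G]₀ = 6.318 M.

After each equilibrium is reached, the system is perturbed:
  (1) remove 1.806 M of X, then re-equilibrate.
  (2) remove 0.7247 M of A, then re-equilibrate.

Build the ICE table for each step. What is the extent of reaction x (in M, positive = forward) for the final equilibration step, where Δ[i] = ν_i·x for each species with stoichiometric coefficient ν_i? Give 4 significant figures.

x = 0.2157 M

Q₀ = 0.002107 vs Keq = 41.86 ⇒ Q<K, forward
Step 1:
                   X          A          G
  init          7.04     0.1329      6.318
  Δ           -1.037      3.112      1.037
  eq           6.003      3.245      7.355
  solve Keq expr → x = 1.037; check Q = 41.86
Then remove 1.806 M of X.
Step 2:
                   X          A          G
  init         4.197      3.245      7.355
  Δ           0.1086    -0.3258    -0.1086
  eq           4.305      2.919      7.247
  solve Keq expr → x = -0.1086; check Q = 41.86
Then remove 0.7247 M of A.
Step 3:
                   X          A          G
  init         4.305      2.194      7.247
  Δ          -0.2157     0.6472     0.2157
  eq            4.09      2.841      7.462
  solve Keq expr → x = 0.2157; check Q = 41.86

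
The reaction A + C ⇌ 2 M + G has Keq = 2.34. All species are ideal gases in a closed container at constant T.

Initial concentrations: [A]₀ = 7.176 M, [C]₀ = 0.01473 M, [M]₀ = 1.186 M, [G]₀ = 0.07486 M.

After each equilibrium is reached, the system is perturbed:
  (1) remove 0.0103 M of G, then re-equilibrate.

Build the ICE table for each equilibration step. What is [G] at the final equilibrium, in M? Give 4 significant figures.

Q₀ = 0.9962 vs Keq = 2.34 ⇒ Q<K, forward
Step 1:
                  A         C         M         G
  I           7.176   0.01473     1.186   0.07486
  C       -0.007633 -0.007633   0.01527  0.007633
  E           7.168  0.007097     1.201   0.08249
  solve Keq expr → x = 0.007633; check Q = 2.34
Then remove 0.0103 M of G.
Step 2:
                  A         C         M         G
  I           7.168  0.007097     1.201   0.07219
  C       -7.9985e-04 -7.9985e-04    0.0016 7.9985e-04
  E           7.168  0.006297     1.203   0.07299
  solve Keq expr → x = 7.9985e-04; check Q = 2.34

[G]_eq = 0.07299 M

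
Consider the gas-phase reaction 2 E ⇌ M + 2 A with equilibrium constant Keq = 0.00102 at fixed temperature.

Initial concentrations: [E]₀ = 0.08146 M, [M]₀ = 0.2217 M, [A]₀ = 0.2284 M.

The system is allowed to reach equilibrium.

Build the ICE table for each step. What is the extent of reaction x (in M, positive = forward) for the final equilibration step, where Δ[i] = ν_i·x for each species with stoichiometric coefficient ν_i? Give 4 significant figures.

Q₀ = 1.743 vs Keq = 0.00102 ⇒ Q>K, reverse
Step 1:
                   E          M          A
  Initial    0.08146     0.2217     0.2284
  Change      0.2023    -0.1011    -0.2023
  Equil       0.2838     0.1206     0.0261
  solve Keq expr → x = -0.1011; check Q = 0.00102

x = -0.1011 M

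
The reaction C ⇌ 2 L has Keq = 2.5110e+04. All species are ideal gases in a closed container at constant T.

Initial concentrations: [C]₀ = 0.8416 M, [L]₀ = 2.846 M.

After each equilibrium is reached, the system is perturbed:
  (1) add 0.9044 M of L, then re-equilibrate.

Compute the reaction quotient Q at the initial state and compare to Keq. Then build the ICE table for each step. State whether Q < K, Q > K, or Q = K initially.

Q₀ = 9.624 vs Keq = 2.5110e+04 ⇒ Q<K, forward
Step 1:
                  C         L
  init       0.8416     2.846
  Δ         -0.8408     1.682
  eq      8.1636e-04     4.528
  solve Keq expr → x = 0.8408; check Q = 2.5110e+04
Then add 0.9044 M of L.
Step 2:
                  C         L
  init    8.1636e-04     5.432
  Δ       3.5841e-04 -7.1682e-04
  eq       0.001175     5.431
  solve Keq expr → x = -3.5841e-04; check Q = 2.5110e+04

Q₀ = 9.624; Q < K (proceeds forward)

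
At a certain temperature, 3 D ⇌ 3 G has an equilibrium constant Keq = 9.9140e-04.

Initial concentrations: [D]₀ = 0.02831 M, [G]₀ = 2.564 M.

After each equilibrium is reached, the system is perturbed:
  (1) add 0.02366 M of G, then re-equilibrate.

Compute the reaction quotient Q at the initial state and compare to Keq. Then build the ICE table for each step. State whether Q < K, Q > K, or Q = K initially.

Q₀ = 7.4291e+05 vs Keq = 9.9140e-04 ⇒ Q>K, reverse
Step 1:
                   D          G
  Initial    0.02831      2.564
  Change       2.329     -2.329
  Equil        2.357      0.235
  solve Keq expr → x = -0.7763; check Q = 9.9140e-04
Then add 0.02366 M of G.
Step 2:
                   D          G
  Initial      2.357     0.2587
  Change     0.02151   -0.02151
  Equil        2.379     0.2372
  solve Keq expr → x = -0.007172; check Q = 9.9140e-04

Q₀ = 7.4291e+05; Q > K (proceeds reverse)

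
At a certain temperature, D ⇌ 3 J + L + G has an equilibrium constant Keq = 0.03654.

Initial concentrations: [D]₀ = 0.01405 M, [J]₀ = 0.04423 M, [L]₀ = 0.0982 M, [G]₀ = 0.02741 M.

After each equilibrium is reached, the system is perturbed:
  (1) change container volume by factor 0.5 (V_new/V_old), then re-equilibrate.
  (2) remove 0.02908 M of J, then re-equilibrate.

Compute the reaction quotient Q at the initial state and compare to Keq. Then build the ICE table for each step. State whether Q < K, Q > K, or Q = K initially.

Q₀ = 1.6577e-05 vs Keq = 0.03654 ⇒ Q<K, forward
Step 1:
                    D           J           L           G
  Initial     0.01405     0.04423      0.0982     0.02741
  Change     -0.01397     0.04191     0.01397     0.01397
  Equil    8.1179e-05     0.08614      0.1122     0.04138
  solve Keq expr → x = 0.01397; check Q = 0.03654
Then change container volume by factor 0.5 (V_new/V_old).
Step 2:
                    D           J           L           G
  Initial  1.6236e-04      0.1723      0.2243     0.08276
  Change     0.002083    -0.00625   -0.002083   -0.002083
  Equil      0.002246       0.166      0.2223     0.08067
  solve Keq expr → x = -0.002083; check Q = 0.03654
Then remove 0.02908 M of J.
Step 3:
                    D           J           L           G
  Initial    0.002246      0.1369      0.2223     0.08067
  Change  -8.9006e-04     0.00267  8.9006e-04  8.9006e-04
  Equil      0.001356      0.1396      0.2231     0.08156
  solve Keq expr → x = 8.9006e-04; check Q = 0.03654

Q₀ = 1.6577e-05; Q < K (proceeds forward)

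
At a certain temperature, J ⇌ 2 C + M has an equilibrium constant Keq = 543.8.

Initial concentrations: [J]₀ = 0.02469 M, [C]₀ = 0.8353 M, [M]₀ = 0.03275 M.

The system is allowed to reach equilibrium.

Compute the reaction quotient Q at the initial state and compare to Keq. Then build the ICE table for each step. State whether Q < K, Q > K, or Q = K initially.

Q₀ = 0.9255 vs Keq = 543.8 ⇒ Q<K, forward
Step 1:
                  J         C         M
  I         0.02469    0.8353   0.03275
  C        -0.02461   0.04921   0.02461
  E       8.2520e-05    0.8845   0.05736
  solve Keq expr → x = 0.02461; check Q = 543.8

Q₀ = 0.9255; Q < K (proceeds forward)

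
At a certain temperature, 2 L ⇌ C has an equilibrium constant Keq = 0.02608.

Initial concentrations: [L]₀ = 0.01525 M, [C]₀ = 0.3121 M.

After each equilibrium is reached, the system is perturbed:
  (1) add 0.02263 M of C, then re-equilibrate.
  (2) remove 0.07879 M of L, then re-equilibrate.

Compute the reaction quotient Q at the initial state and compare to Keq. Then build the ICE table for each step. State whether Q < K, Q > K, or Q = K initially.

Q₀ = 1342 vs Keq = 0.02608 ⇒ Q>K, reverse
Step 1:
                   L          C
  Initial    0.01525     0.3121
  Change      0.6042    -0.3021
  Equil       0.6194    0.01001
  solve Keq expr → x = -0.3021; check Q = 0.02608
Then add 0.02263 M of C.
Step 2:
                   L          C
  Initial     0.6194    0.03264
  Change     0.04242   -0.02121
  Equil       0.6619    0.01142
  solve Keq expr → x = -0.02121; check Q = 0.02608
Then remove 0.07879 M of L.
Step 3:
                   L          C
  Initial     0.5831    0.01142
  Change    0.004822  -0.002411
  Equil       0.5879   0.009014
  solve Keq expr → x = -0.002411; check Q = 0.02608

Q₀ = 1342; Q > K (proceeds reverse)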